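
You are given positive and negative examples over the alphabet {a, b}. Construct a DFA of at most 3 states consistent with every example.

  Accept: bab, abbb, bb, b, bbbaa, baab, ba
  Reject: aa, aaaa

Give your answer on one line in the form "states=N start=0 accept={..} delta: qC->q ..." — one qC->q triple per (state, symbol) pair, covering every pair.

Grow the machine one transition at a time. Run the examples from 0; the earliest place one falls off (shortest prefix, ties alphabetical) gets sent to the lowest-numbered state that keeps every Accept/Reject pair distinguishable — a pair clashes when both reach the same state with identical unread suffix — and to a fresh state only if none does.
a: 0a undefined. 0a->0: ok.
b: 0b undefined. 0b->0: no, bab/aa meet in 0. Open state 1: 0b->1.
ba: 1a undefined. 1a->0: no, ba/aa meet in 0. 1a->1: ok.
bb: 1b undefined. 1b->0: no, bab/aa meet in 0. 1b->1: ok.
All examples now run through 2 states with every (state, symbol) defined. Accept strings end in {1}, Reject strings end in {0}; accept={1}.

states=2 start=0 accept={1} delta: 0a->0 0b->1 1a->1 1b->1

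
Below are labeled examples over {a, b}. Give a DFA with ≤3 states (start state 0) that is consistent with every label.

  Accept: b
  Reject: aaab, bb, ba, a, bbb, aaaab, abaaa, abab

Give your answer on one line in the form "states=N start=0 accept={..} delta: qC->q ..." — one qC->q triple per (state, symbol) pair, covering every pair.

states=3 start=0 accept={2} delta: 0a->1 0b->2 1a->1 1b->0 2a->0 2b->1

Grow the machine one transition at a time. Run the examples from 0; the earliest place one falls off (shortest prefix, ties alphabetical) gets sent to the lowest-numbered state that keeps every Accept/Reject pair distinguishable — a pair clashes when both reach the same state with identical unread suffix — and to a fresh state only if none does.
a: 0a undefined. 0a->0: no, b/aaab meet in 0 with "b" left. Open state 1: 0a->1.
b: 0b undefined. 0b->0: no, b/bb meet in 0. 0b->1: no, b/a meet in 1. Open state 2: 0b->2.
aa: 1a undefined. 1a->0: no, b/aaaab meet in 2. 1a->1: ok.
ab: 1b undefined. 1b->0: ok.
ba: 2a undefined. 2a->0: ok.
bb: 2b undefined. 2b->0: no, b/bbb meet in 2. 2b->1: ok.
All examples now run through 3 states with every (state, symbol) defined. Accept strings end in {2}, Reject strings end in {0,1}; accept={2}.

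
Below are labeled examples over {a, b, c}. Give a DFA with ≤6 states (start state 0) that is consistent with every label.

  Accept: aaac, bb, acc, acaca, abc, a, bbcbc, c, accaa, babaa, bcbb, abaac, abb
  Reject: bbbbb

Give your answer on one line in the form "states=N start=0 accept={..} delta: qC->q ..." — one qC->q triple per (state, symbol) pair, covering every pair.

State merging on the prefix tree: take the shortest (then alphabetical) example prefix whose next move is undefined and point that move at state 0, else 1, else 2, ...; a target is out if some Accept/Reject pair would then sit in one state with the same input left (inseparable). If every existing state is out, open a new one.
a: 0a undefined. 0a->0: ok.
b: 0b undefined. 0b->0: no, bb/bbbbb meet in 0. Open state 1: 0b->1.
c: 0c undefined. 0c->0: ok.
ba: 1a undefined. 1a->0: ok.
bb: 1b undefined. 1b->0: ok.
bc: 1c undefined. 1c->0: ok.
All examples now run through 2 states with every (state, symbol) defined. Accept strings end in {0}, Reject strings end in {1}; accept={0}.

states=2 start=0 accept={0} delta: 0a->0 0b->1 0c->0 1a->0 1b->0 1c->0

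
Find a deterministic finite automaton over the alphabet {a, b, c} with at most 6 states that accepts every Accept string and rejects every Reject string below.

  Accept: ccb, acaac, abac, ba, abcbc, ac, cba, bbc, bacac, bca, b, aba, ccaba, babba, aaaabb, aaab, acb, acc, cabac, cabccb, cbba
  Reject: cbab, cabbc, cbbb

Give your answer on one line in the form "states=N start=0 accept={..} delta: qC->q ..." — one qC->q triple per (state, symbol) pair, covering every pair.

states=4 start=0 accept={0,1,2} delta: 0a->0 0b->0 0c->1 1a->1 1b->2 1c->0 2a->2 2b->3 2c->0 3a->0 3b->3 3c->3

State merging on the prefix tree: take the shortest (then alphabetical) example prefix whose next move is undefined and point that move at state 0, else 1, else 2, ...; a target is out if some Accept/Reject pair would then sit in one state with the same input left (inseparable). If every existing state is out, open a new one.
a: 0a undefined. 0a->0: ok.
b: 0b undefined. 0b->0: ok.
c: 0c undefined. 0c->0: no, ccb/cbab meet in 0. Open state 1: 0c->1.
ca: 1a undefined. 1a->0: no, acaac/cabbc meet in 1. 1a->1: ok.
cb: 1b undefined. 1b->0: no, abac/cabbc meet in 1. 1b->1: no, acaac/cabbc meet in 1 with "c" left. Open state 2: 1b->2.
cc: 1c undefined. 1c->0: ok.
cba: 2a undefined. 2a->0: no, ccb/cbab meet in 0. 2a->1: no, acb/cbab meet in 2. 2a->2: ok.
cbb: 2b undefined. 2b->0: no, ccb/cbab meet in 0. 2b->1: no, ccb/cabbc meet in 0. 2b->2: no, abcbc/cabbc meet in 2 with "c" left. Open state 3: 2b->3.
cabc: 2c undefined. 2c->0: ok.
cbba: 3a undefined. 3a->0: ok.
cbbb: 3b undefined. 3b->0: no, ccb/cbbb meet in 0. 3b->1: no, abac/cbbb meet in 1. 3b->2: no, cba/cbbb meet in 2. 3b->3: ok.
cabbc: 3c undefined. 3c->0: no, ccb/cabbc meet in 0. 3c->1: no, abac/cabbc meet in 1. 3c->2: no, cba/cabbc meet in 2. 3c->3: ok.
All examples now run through 4 states with every (state, symbol) defined. Accept strings end in {0,1,2}, Reject strings end in {3}; accept={0,1,2}.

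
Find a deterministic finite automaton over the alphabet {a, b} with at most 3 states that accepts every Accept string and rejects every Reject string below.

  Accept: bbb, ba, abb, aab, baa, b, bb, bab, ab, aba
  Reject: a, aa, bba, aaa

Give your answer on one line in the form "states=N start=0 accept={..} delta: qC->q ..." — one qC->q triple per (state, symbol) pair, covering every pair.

states=3 start=0 accept={1,2} delta: 0a->0 0b->1 1a->1 1b->2 2a->0 2b->1

Grow the machine one transition at a time. Run the examples from 0; the earliest place one falls off (shortest prefix, ties alphabetical) gets sent to the lowest-numbered state that keeps every Accept/Reject pair distinguishable — a pair clashes when both reach the same state with identical unread suffix — and to a fresh state only if none does.
a: 0a undefined. 0a->0: ok.
b: 0b undefined. 0b->0: no, bbb/a meet in 0. Open state 1: 0b->1.
ba: 1a undefined. 1a->0: no, ba/a meet in 0. 1a->1: ok.
bb: 1b undefined. 1b->0: no, abb/a meet in 0. 1b->1: no, bbb/bba meet in 1. Open state 2: 1b->2.
bba: 2a undefined. 2a->0: ok.
bbb: 2b undefined. 2b->0: no, bbb/a meet in 0. 2b->1: ok.
All examples now run through 3 states with every (state, symbol) defined. Accept strings end in {1,2}, Reject strings end in {0}; accept={1,2}.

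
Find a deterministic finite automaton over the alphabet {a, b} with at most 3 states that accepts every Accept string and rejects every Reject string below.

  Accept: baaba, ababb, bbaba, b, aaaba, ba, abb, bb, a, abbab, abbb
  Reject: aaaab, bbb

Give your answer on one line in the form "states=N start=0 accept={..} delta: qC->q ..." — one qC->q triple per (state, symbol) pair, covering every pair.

Grow the machine one transition at a time. Run the examples from 0; the earliest place one falls off (shortest prefix, ties alphabetical) gets sent to the lowest-numbered state that keeps every Accept/Reject pair distinguishable — a pair clashes when both reach the same state with identical unread suffix — and to a fresh state only if none does.
a: 0a undefined. 0a->0: no, b/aaaab meet in 0 with "b" left. Open state 1: 0a->1.
b: 0b undefined. 0b->0: no, b/bbb meet in 0. 0b->1: no, abb/bbb meet in 1 with "bb" left. Open state 2: 0b->2.
aa: 1a undefined. 1a->0: no, b/aaaab meet in 2. 1a->1: ok.
ab: 1b undefined. 1b->0: ok.
ba: 2a undefined. 2a->0: no, ba/aaaab meet in 0. 2a->1: no, abbab/aaaab meet in 0. 2a->2: ok.
bb: 2b undefined. 2b->0: no, ababb/bbb meet in 2. 2b->1: ok.
All examples now run through 3 states with every (state, symbol) defined. Accept strings end in {1,2}, Reject strings end in {0}; accept={1,2}.

states=3 start=0 accept={1,2} delta: 0a->1 0b->2 1a->1 1b->0 2a->2 2b->1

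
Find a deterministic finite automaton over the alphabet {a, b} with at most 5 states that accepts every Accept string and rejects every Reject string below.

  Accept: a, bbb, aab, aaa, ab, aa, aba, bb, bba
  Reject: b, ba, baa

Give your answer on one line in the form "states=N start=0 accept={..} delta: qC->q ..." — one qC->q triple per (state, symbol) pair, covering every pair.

states=3 start=0 accept={0,1} delta: 0a->1 0b->2 1a->1 1b->0 2a->2 2b->1

State merging on the prefix tree: take the shortest (then alphabetical) example prefix whose next move is undefined and point that move at state 0, else 1, else 2, ...; a target is out if some Accept/Reject pair would then sit in one state with the same input left (inseparable). If every existing state is out, open a new one.
a: 0a undefined. 0a->0: no, aab/b meet in 0 with "b" left. Open state 1: 0a->1.
b: 0b undefined. 0b->0: no, a/ba meet in 1. 0b->1: no, a/b meet in 1. Open state 2: 0b->2.
aa: 1a undefined. 1a->0: no, aab/b meet in 2. 1a->1: ok.
ab: 1b undefined. 1b->0: ok.
ba: 2a undefined. 2a->0: no, a/baa meet in 1. 2a->1: no, a/ba meet in 1. 2a->2: ok.
bb: 2b undefined. 2b->0: no, bbb/b meet in 2. 2b->1: ok.
All examples now run through 3 states with every (state, symbol) defined. Accept strings end in {0,1}, Reject strings end in {2}; accept={0,1}.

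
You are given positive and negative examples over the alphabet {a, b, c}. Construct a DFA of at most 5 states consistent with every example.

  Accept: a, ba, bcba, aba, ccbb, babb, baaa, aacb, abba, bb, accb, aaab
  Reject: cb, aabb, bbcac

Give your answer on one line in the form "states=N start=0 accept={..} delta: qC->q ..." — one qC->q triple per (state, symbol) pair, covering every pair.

Fold the examples into a partial DFA from state 0: repeatedly fix the first undefined (state, symbol) met by the shortest-then-alphabetical prefix, trying targets in increasing order and rejecting any under which an Accept and a Reject string meet in one state with the same remainder; add a state when all current targets are rejected. Accepting states are where Accept strings end.
a: 0a undefined. 0a->0: no, aacb/cb meet in 0 with "cb" left. Open state 1: 0a->1.
b: 0b undefined. 0b->0: ok.
c: 0c undefined. 0c->0: no, ccbb/cb meet in 0. 0c->1: ok.
aa: 1a undefined. 1a->0: no, a/bbcac meet in 1. 1a->1: no, babb/aabb meet in 1 with "bb" left. Open state 2: 1a->2.
ab: 1b undefined. 1b->0: no, babb/cb meet in 0. 1b->1: no, a/cb meet in 1. 1b->2: ok.
ac: 1c undefined. 1c->0: no, accb/cb meet in 2. 1c->1: no, accb/cb meet in 2. 1c->2: no, ccbb/aabb meet in 2 with "bb" left. Open state 3: 1c->3.
aaa: 2a undefined. 2a->0: ok.
aab: 2b undefined. 2b->0: no, bcba/aabb meet in 0. 2b->1: no, abba/cb meet in 2. 2b->2: no, babb/cb meet in 2. 2b->3: ok.
aac: 2c undefined. 2c->0: no, bcba/bbcac meet in 0. 2c->1: no, a/bbcac meet in 1. 2c->2: ok.
acc: 3c undefined. 3c->0: ok.
ccb: 3b undefined. 3b->0: no, bcba/aabb meet in 0. 3b->1: no, a/aabb meet in 1. 3b->2: ok.
abba: 3a undefined. 3a->0: ok.
All examples now run through 4 states with every (state, symbol) defined. Accept strings end in {0,1,3}, Reject strings end in {2}; accept={0,1,3}.

states=4 start=0 accept={0,1,3} delta: 0a->1 0b->0 0c->1 1a->2 1b->2 1c->3 2a->0 2b->3 2c->2 3a->0 3b->2 3c->0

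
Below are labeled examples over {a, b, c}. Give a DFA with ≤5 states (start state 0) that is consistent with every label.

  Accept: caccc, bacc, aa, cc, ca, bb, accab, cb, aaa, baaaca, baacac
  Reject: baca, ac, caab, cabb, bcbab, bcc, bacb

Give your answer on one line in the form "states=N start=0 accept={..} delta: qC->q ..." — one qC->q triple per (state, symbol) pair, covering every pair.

states=5 start=0 accept={0,2,3,4} delta: 0a->0 0b->1 0c->1 1a->2 1b->0 1c->3 2a->0 2b->0 2c->4 3a->1 3b->0 3c->1 4a->1 4b->1 4c->2

State merging on the prefix tree: take the shortest (then alphabetical) example prefix whose next move is undefined and point that move at state 0, else 1, else 2, ...; a target is out if some Accept/Reject pair would then sit in one state with the same input left (inseparable). If every existing state is out, open a new one.
a: 0a undefined. 0a->0: ok.
b: 0b undefined. 0b->0: no, bacc/bcc meet in 0 with "cc" left. Open state 1: 0b->1.
c: 0c undefined. 0c->0: no, caccc/ac meet in 0. 0c->1: ok.
ba: 1a undefined. 1a->0: no, caccc/bcc meet in 1 with "cc" left. 1a->1: no, bacc/bcc meet in 1 with "cc" left. Open state 2: 1a->2.
bb: 1b undefined. 1b->0: ok.
bc: 1c undefined. 1c->0: no, accab/ac meet in 1. 1c->1: no, cc/ac meet in 1. 1c->2: no, accab/caab meet in 2 with "ab" left. Open state 3: 1c->3.
baa: 2a undefined. 2a->0: ok.
bac: 2c undefined. 2c->0: no, bacc/ac meet in 1. 2c->1: no, caccc/bcc meet in 3 with "c" left. 2c->2: no, aa/baca meet in 0. 2c->3: no, bacc/bcc meet in 3 with "c" left. Open state 4: 2c->4.
bcb: 3b undefined. 3b->0: ok.
bcc: 3c undefined. 3c->0: no, aa/bcc meet in 0. 3c->1: ok.
cab: 2b undefined. 2b->0: ok.
acca: 3a undefined. 3a->0: no, accab/ac meet in 1. 3a->1: ok.
baca: 4a undefined. 4a->0: no, aa/baca meet in 0. 4a->1: ok.
bacb: 4b undefined. 4b->0: no, aa/bacb meet in 0. 4b->1: ok.
bacc: 4c undefined. 4c->0: no, caccc/baca meet in 1. 4c->1: no, bacc/baca meet in 1. 4c->2: ok.
All examples now run through 5 states with every (state, symbol) defined. Accept strings end in {0,2,3,4}, Reject strings end in {1}; accept={0,2,3,4}.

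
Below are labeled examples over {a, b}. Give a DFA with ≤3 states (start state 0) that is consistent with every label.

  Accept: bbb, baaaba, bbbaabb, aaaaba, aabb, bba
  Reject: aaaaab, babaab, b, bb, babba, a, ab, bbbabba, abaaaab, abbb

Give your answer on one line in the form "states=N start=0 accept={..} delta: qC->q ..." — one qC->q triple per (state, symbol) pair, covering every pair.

states=3 start=0 accept={0} delta: 0a->1 0b->1 1a->1 1b->2 2a->0 2b->0

Grow the machine one transition at a time. Run the examples from 0; the earliest place one falls off (shortest prefix, ties alphabetical) gets sent to the lowest-numbered state that keeps every Accept/Reject pair distinguishable — a pair clashes when both reach the same state with identical unread suffix — and to a fresh state only if none does.
a: 0a undefined. 0a->0: no, bbb/abbb meet in 0 with "bbb" left. Open state 1: 0a->1.
b: 0b undefined. 0b->0: no, bbb/b meet in 0. 0b->1: ok.
aa: 1a undefined. 1a->0: no, aabb/aaaaab meet in 1 with "b" left. 1a->1: ok.
ab: 1b undefined. 1b->0: no, bbb/b meet in 1. 1b->1: no, bbb/aaaaab meet in 1. Open state 2: 1b->2.
aba: 2a undefined. 2a->0: ok.
abb: 2b undefined. 2b->0: ok.
All examples now run through 3 states with every (state, symbol) defined. Accept strings end in {0}, Reject strings end in {1,2}; accept={0}.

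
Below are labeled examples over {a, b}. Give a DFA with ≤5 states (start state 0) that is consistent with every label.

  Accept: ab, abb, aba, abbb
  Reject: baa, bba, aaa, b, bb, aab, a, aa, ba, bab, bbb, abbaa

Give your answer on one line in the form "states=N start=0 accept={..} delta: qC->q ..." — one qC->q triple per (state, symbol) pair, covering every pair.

Grow the machine one transition at a time. Run the examples from 0; the earliest place one falls off (shortest prefix, ties alphabetical) gets sent to the lowest-numbered state that keeps every Accept/Reject pair distinguishable — a pair clashes when both reach the same state with identical unread suffix — and to a fresh state only if none does.
a: 0a undefined. 0a->0: no, ab/b meet in 0 with "b" left. Open state 1: 0a->1.
b: 0b undefined. 0b->0: no, ab/bab meet in 1 with "b" left. 0b->1: no, ab/bb meet in 1 with "b" left. Open state 2: 0b->2.
aa: 1a undefined. 1a->0: ok.
ab: 1b undefined. 1b->0: no, ab/aa meet in 0. 1b->1: no, ab/aaa meet in 1. 1b->2: no, ab/b meet in 2. Open state 3: 1b->3.
ba: 2a undefined. 2a->0: ok.
bb: 2b undefined. 2b->0: ok.
aba: 3a undefined. 3a->0: no, aba/bb meet in 0. 3a->1: no, aba/baa meet in 1. 3a->2: no, aba/b meet in 2. 3a->3: ok.
abb: 3b undefined. 3b->0: no, abb/bb meet in 0. 3b->1: no, abb/baa meet in 1. 3b->2: no, abb/b meet in 2. 3b->3: no, ab/abbaa meet in 3. Open state 4: 3b->4.
abba: 4a undefined. 4a->0: ok.
abbb: 4b undefined. 4b->0: no, abbb/bb meet in 0. 4b->1: no, abbb/baa meet in 1. 4b->2: no, abbb/b meet in 2. 4b->3: ok.
All examples now run through 5 states with every (state, symbol) defined. Accept strings end in {3,4}, Reject strings end in {0,1,2}; accept={3,4}.

states=5 start=0 accept={3,4} delta: 0a->1 0b->2 1a->0 1b->3 2a->0 2b->0 3a->3 3b->4 4a->0 4b->3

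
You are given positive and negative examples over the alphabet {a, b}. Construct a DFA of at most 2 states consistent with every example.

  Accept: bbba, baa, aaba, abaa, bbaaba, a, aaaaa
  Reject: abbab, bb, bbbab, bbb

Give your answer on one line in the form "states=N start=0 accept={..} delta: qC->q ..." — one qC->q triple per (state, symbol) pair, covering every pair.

State merging on the prefix tree: take the shortest (then alphabetical) example prefix whose next move is undefined and point that move at state 0, else 1, else 2, ...; a target is out if some Accept/Reject pair would then sit in one state with the same input left (inseparable). If every existing state is out, open a new one.
a: 0a undefined. 0a->0: ok.
b: 0b undefined. 0b->0: no, bbba/abbab meet in 0. Open state 1: 0b->1.
ba: 1a undefined. 1a->0: ok.
bb: 1b undefined. 1b->0: no, bbba/bb meet in 0. 1b->1: ok.
All examples now run through 2 states with every (state, symbol) defined. Accept strings end in {0}, Reject strings end in {1}; accept={0}.

states=2 start=0 accept={0} delta: 0a->0 0b->1 1a->0 1b->1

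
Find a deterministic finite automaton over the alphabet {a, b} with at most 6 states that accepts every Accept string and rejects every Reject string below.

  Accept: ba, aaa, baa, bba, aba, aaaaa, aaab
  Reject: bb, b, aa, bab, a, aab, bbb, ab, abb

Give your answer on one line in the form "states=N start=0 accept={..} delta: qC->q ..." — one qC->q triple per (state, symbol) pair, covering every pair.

Grow the machine one transition at a time. Run the examples from 0; the earliest place one falls off (shortest prefix, ties alphabetical) gets sent to the lowest-numbered state that keeps every Accept/Reject pair distinguishable — a pair clashes when both reach the same state with identical unread suffix — and to a fresh state only if none does.
a: 0a undefined. 0a->0: no, aaa/aa meet in 0. Open state 1: 0a->1.
b: 0b undefined. 0b->0: no, ba/a meet in 1. 0b->1: no, ba/aa meet in 1 with "a" left. Open state 2: 0b->2.
aa: 1a undefined. 1a->0: no, aaa/a meet in 1. 1a->1: no, aaa/aa meet in 1. 1a->2: no, aaab/bab meet in 2 with "ab" left. Open state 3: 1a->3.
ab: 1b undefined. 1b->0: no, aba/a meet in 1. 1b->1: no, aba/aa meet in 3. 1b->2: ok.
ba: 2a undefined. 2a->0: no, baa/a meet in 1. 2a->1: no, ba/a meet in 1. 2a->2: no, ba/b meet in 2. 2a->3: no, ba/aa meet in 3. Open state 4: 2a->4.
bb: 2b undefined. 2b->0: no, bba/a meet in 1. 2b->1: no, bba/aa meet in 3. 2b->2: ok.
aaa: 3a undefined. 3a->0: no, aaaaa/aa meet in 3. 3a->1: no, aaa/a meet in 1. 3a->2: no, aaa/bb meet in 2. 3a->3: no, aaa/aa meet in 3. 3a->4: no, aaab/bab meet in 4 with "b" left. Open state 5: 3a->5.
aab: 3b undefined. 3b->0: ok.
baa: 4a undefined. 4a->0: no, baa/aab meet in 0. 4a->1: no, baa/a meet in 1. 4a->2: no, baa/bb meet in 2. 4a->3: no, baa/aa meet in 3. 4a->4: ok.
bab: 4b undefined. 4b->0: ok.
aaaa: 5a undefined. 5a->0: no, aaaaa/a meet in 1. 5a->1: no, aaaaa/aa meet in 3. 5a->2: ok.
aaab: 5b undefined. 5b->0: no, aaab/bab meet in 0. 5b->1: no, aaab/a meet in 1. 5b->2: no, aaab/bb meet in 2. 5b->3: no, aaab/aa meet in 3. 5b->4: ok.
All examples now run through 6 states with every (state, symbol) defined. Accept strings end in {4,5}, Reject strings end in {0,1,2,3}; accept={4,5}.

states=6 start=0 accept={4,5} delta: 0a->1 0b->2 1a->3 1b->2 2a->4 2b->2 3a->5 3b->0 4a->4 4b->0 5a->2 5b->4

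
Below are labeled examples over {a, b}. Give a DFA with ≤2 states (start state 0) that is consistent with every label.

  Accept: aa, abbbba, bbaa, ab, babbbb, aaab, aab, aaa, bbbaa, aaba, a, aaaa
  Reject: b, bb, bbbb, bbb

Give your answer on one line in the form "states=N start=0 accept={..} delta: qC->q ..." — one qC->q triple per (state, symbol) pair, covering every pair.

Grow the machine one transition at a time. Run the examples from 0; the earliest place one falls off (shortest prefix, ties alphabetical) gets sent to the lowest-numbered state that keeps every Accept/Reject pair distinguishable — a pair clashes when both reach the same state with identical unread suffix — and to a fresh state only if none does.
a: 0a undefined. 0a->0: no, ab/b meet in 0 with "b" left. Open state 1: 0a->1.
b: 0b undefined. 0b->0: ok.
aa: 1a undefined. 1a->0: no, aa/b meet in 0. 1a->1: ok.
ab: 1b undefined. 1b->0: no, ab/b meet in 0. 1b->1: ok.
All examples now run through 2 states with every (state, symbol) defined. Accept strings end in {1}, Reject strings end in {0}; accept={1}.

states=2 start=0 accept={1} delta: 0a->1 0b->0 1a->1 1b->1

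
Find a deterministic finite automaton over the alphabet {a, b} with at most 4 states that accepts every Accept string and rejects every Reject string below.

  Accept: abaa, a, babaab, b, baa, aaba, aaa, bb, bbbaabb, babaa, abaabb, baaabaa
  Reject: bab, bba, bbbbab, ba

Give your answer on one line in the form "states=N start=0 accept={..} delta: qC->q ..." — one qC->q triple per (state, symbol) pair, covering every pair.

states=3 start=0 accept={0,1} delta: 0a->1 0b->1 1a->2 1b->1 2a->0 2b->2

Grow the machine one transition at a time. Run the examples from 0; the earliest place one falls off (shortest prefix, ties alphabetical) gets sent to the lowest-numbered state that keeps every Accept/Reject pair distinguishable — a pair clashes when both reach the same state with identical unread suffix — and to a fresh state only if none does.
a: 0a undefined. 0a->0: no, aaba/ba meet in 0 with "ba" left. Open state 1: 0a->1.
b: 0b undefined. 0b->0: no, a/bba meet in 1. 0b->1: ok.
aa: 1a undefined. 1a->0: no, a/bab meet in 1. 1a->1: no, a/ba meet in 1. Open state 2: 1a->2.
ab: 1b undefined. 1b->0: no, abaa/ba meet in 2. 1b->1: ok.
aaa: 2a undefined. 2a->0: ok.
aab: 2b undefined. 2b->0: no, abaa/bab meet in 0. 2b->1: no, a/bab meet in 1. 2b->2: ok.
All examples now run through 3 states with every (state, symbol) defined. Accept strings end in {0,1}, Reject strings end in {2}; accept={0,1}.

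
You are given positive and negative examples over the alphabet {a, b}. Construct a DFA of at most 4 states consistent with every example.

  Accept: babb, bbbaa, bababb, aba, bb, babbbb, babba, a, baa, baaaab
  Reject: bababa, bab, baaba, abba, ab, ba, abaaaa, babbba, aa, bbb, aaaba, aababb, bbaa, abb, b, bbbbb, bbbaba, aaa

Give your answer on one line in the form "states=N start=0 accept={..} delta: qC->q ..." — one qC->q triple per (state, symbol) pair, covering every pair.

states=4 start=0 accept={0,1} delta: 0a->1 0b->2 1a->2 1b->3 2a->3 2b->0 3a->0 3b->2

Fold the examples into a partial DFA from state 0: repeatedly fix the first undefined (state, symbol) met by the shortest-then-alphabetical prefix, trying targets in increasing order and rejecting any under which an Accept and a Reject string meet in one state with the same remainder; add a state when all current targets are rejected. Accepting states are where Accept strings end.
a: 0a undefined. 0a->0: no, babb/aababb meet in 0 with "babb" left. Open state 1: 0a->1.
b: 0b undefined. 0b->0: no, babb/abb meet in 1 with "bb" left. 0b->1: no, bababb/aababb meet in 1 with "ababb" left. Open state 2: 0b->2.
aa: 1a undefined. 1a->0: no, babb/aababb meet in 2 with "abb" left. 1a->1: no, aba/aaaba meet in 1 with "ba" left. 1a->2: ok.
ab: 1b undefined. 1b->0: no, baa/abaaaa meet in 2 with "aa" left. 1b->1: no, aba/abba meet in 2. 1b->2: no, aba/ba meet in 2 with "a" left. Open state 3: 1b->3.
ba: 2a undefined. 2a->0: no, aba/baaba meet in 3 with "a" left. 2a->1: no, babb/abb meet in 3 with "b" left. 2a->2: no, babb/bbb meet in 2 with "bb" left. 2a->3: ok.
bb: 2b undefined. 2b->0: ok.
aba: 3a undefined. 3a->0: ok.
abb: 3b undefined. 3b->0: no, babb/aa meet in 2. 3b->1: no, babb/baaba meet in 3. 3b->2: ok.
All examples now run through 4 states with every (state, symbol) defined. Accept strings end in {0,1}, Reject strings end in {2,3}; accept={0,1}.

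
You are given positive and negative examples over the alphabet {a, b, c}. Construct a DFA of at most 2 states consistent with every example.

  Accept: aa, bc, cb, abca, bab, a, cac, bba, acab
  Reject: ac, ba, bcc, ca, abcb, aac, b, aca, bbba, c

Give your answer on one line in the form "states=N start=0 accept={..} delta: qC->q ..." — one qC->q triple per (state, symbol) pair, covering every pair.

states=2 start=0 accept={0} delta: 0a->0 0b->1 0c->1 1a->1 1b->0 1c->0

Fold the examples into a partial DFA from state 0: repeatedly fix the first undefined (state, symbol) met by the shortest-then-alphabetical prefix, trying targets in increasing order and rejecting any under which an Accept and a Reject string meet in one state with the same remainder; add a state when all current targets are rejected. Accepting states are where Accept strings end.
a: 0a undefined. 0a->0: ok.
b: 0b undefined. 0b->0: no, aa/ba meet in 0. Open state 1: 0b->1.
c: 0c undefined. 0c->0: no, aa/ac meet in 0. 0c->1: ok.
ba: 1a undefined. 1a->0: no, aa/ba meet in 0. 1a->1: ok.
bb: 1b undefined. 1b->0: ok.
bc: 1c undefined. 1c->0: ok.
All examples now run through 2 states with every (state, symbol) defined. Accept strings end in {0}, Reject strings end in {1}; accept={0}.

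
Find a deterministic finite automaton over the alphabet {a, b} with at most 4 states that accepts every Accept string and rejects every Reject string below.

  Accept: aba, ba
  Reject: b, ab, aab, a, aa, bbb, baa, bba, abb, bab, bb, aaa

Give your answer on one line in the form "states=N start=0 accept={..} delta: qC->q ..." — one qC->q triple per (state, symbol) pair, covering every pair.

states=3 start=0 accept={2} delta: 0a->0 0b->1 1a->2 1b->0 2a->0 2b->0

State merging on the prefix tree: take the shortest (then alphabetical) example prefix whose next move is undefined and point that move at state 0, else 1, else 2, ...; a target is out if some Accept/Reject pair would then sit in one state with the same input left (inseparable). If every existing state is out, open a new one.
a: 0a undefined. 0a->0: ok.
b: 0b undefined. 0b->0: no, aba/b meet in 0. Open state 1: 0b->1.
ba: 1a undefined. 1a->0: no, aba/a meet in 0. 1a->1: no, aba/b meet in 1. Open state 2: 1a->2.
bb: 1b undefined. 1b->0: ok.
baa: 2a undefined. 2a->0: ok.
bab: 2b undefined. 2b->0: ok.
All examples now run through 3 states with every (state, symbol) defined. Accept strings end in {2}, Reject strings end in {0,1}; accept={2}.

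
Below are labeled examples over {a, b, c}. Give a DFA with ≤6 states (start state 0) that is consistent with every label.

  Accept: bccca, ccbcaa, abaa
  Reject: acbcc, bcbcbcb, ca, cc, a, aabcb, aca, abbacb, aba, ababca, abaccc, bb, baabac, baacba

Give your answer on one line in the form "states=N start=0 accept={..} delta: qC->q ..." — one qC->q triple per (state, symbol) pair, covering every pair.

states=4 start=0 accept={3} delta: 0a->0 0b->1 0c->0 1a->2 1b->0 1c->2 2a->3 2b->0 2c->1 3a->3 3b->0 3c->0

Grow the machine one transition at a time. Run the examples from 0; the earliest place one falls off (shortest prefix, ties alphabetical) gets sent to the lowest-numbered state that keeps every Accept/Reject pair distinguishable — a pair clashes when both reach the same state with identical unread suffix — and to a fresh state only if none does.
a: 0a undefined. 0a->0: ok.
b: 0b undefined. 0b->0: no, abaa/a meet in 0. Open state 1: 0b->1.
c: 0c undefined. 0c->0: ok.
ba: 1a undefined. 1a->0: no, abaa/ca meet in 0. 1a->1: no, abaa/aba meet in 1. Open state 2: 1a->2.
bb: 1b undefined. 1b->0: ok.
bc: 1c undefined. 1c->0: no, bccca/acbcc meet in 0. 1c->1: no, bccca/aba meet in 2. 1c->2: ok.
baa: 2a undefined. 2a->0: no, ccbcaa/ca meet in 0. 2a->1: no, ccbcaa/aba meet in 2. 2a->2: no, ccbcaa/aba meet in 2. Open state 3: 2a->3.
bcb: 2b undefined. 2b->0: ok.
bcc: 2c undefined. 2c->0: no, bccca/acbcc meet in 0. 2c->1: ok.
baab: 3b undefined. 3b->0: ok.
baac: 3c undefined. 3c->0: ok.
ccbcaa: 3a undefined. 3a->0: no, ccbcaa/bcbcbcb meet in 0. 3a->1: no, ccbcaa/acbcc meet in 1. 3a->2: no, ccbcaa/aba meet in 2. 3a->3: ok.
All examples now run through 4 states with every (state, symbol) defined. Accept strings end in {3}, Reject strings end in {0,1,2}; accept={3}.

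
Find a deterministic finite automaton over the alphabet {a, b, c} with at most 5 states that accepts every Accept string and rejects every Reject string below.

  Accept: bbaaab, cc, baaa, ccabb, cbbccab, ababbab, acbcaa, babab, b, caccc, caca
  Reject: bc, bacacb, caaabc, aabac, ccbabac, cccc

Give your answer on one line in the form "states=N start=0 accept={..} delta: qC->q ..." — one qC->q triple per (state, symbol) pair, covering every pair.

states=3 start=0 accept={0,2} delta: 0a->0 0b->0 0c->1 1a->0 1b->1 1c->2 2a->0 2b->0 2c->0

Grow the machine one transition at a time. Run the examples from 0; the earliest place one falls off (shortest prefix, ties alphabetical) gets sent to the lowest-numbered state that keeps every Accept/Reject pair distinguishable — a pair clashes when both reach the same state with identical unread suffix — and to a fresh state only if none does.
a: 0a undefined. 0a->0: ok.
b: 0b undefined. 0b->0: ok.
c: 0c undefined. 0c->0: no, bbaaab/bc meet in 0. Open state 1: 0c->1.
ca: 1a undefined. 1a->0: ok.
cb: 1b undefined. 1b->0: no, bbaaab/bacacb meet in 0. 1b->1: ok.
cc: 1c undefined. 1c->0: no, bbaaab/cccc meet in 0. 1c->1: no, cc/bc meet in 1. Open state 2: 1c->2.
cca: 2a undefined. 2a->0: ok.
ccb: 2b undefined. 2b->0: ok.
ccc: 2c undefined. 2c->0: ok.
All examples now run through 3 states with every (state, symbol) defined. Accept strings end in {0,2}, Reject strings end in {1}; accept={0,2}.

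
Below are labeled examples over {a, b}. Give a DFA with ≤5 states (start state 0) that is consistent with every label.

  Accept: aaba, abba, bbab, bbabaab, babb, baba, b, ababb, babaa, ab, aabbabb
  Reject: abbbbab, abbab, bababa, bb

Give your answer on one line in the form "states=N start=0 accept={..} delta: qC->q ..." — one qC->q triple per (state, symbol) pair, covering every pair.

Grow the machine one transition at a time. Run the examples from 0; the earliest place one falls off (shortest prefix, ties alphabetical) gets sent to the lowest-numbered state that keeps every Accept/Reject pair distinguishable — a pair clashes when both reach the same state with identical unread suffix — and to a fresh state only if none does.
a: 0a undefined. 0a->0: no, bbab/abbab meet in 0 with "bbab" left. Open state 1: 0a->1.
b: 0b undefined. 0b->0: no, b/bb meet in 0. 0b->1: no, ab/bb meet in 1 with "b" left. Open state 2: 0b->2.
aa: 1a undefined. 1a->0: ok.
ab: 1b undefined. 1b->0: ok.
ba: 2a undefined. 2a->0: no, aaba/bababa meet in 0. 2a->1: no, aaba/bababa meet in 1. 2a->2: ok.
bb: 2b undefined. 2b->0: no, bbab/abbbbab meet in 0. 2b->1: no, aaba/bababa meet in 2. 2b->2: no, aaba/abbbbab meet in 2. Open state 3: 2b->3.
bba: 3a undefined. 3a->0: no, aaba/bababa meet in 2. 3a->1: no, baba/bababa meet in 1. 3a->2: no, aaba/bababa meet in 2. 3a->3: no, baba/abbab meet in 3. Open state 4: 3a->4.
babb: 3b undefined. 3b->0: no, babb/abbbbab meet in 0. 3b->1: no, aaba/abbbbab meet in 2. 3b->2: ok.
bbab: 4b undefined. 4b->0: ok.
babaa: 4a undefined. 4a->0: ok.
All examples now run through 5 states with every (state, symbol) defined. Accept strings end in {0,2,4}, Reject strings end in {1,3}; accept={0,2,4}.

states=5 start=0 accept={0,2,4} delta: 0a->1 0b->2 1a->0 1b->0 2a->2 2b->3 3a->4 3b->2 4a->0 4b->0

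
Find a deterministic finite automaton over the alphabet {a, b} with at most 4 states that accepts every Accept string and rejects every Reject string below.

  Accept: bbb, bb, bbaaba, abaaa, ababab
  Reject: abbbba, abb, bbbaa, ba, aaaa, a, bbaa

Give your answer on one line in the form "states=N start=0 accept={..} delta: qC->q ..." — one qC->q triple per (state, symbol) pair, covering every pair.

State merging on the prefix tree: take the shortest (then alphabetical) example prefix whose next move is undefined and point that move at state 0, else 1, else 2, ...; a target is out if some Accept/Reject pair would then sit in one state with the same input left (inseparable). If every existing state is out, open a new one.
a: 0a undefined. 0a->0: no, bb/abb meet in 0 with "bb" left. Open state 1: 0a->1.
b: 0b undefined. 0b->0: ok.
aa: 1a undefined. 1a->0: no, bbb/bbbaa meet in 0. 1a->1: ok.
ab: 1b undefined. 1b->0: no, bbb/abb meet in 0. 1b->1: no, bbaaba/abbbba meet in 1. Open state 2: 1b->2.
aba: 2a undefined. 2a->0: no, abaaa/bbbaa meet in 1. 2a->1: no, bbaaba/bbbaa meet in 1. 2a->2: ok.
abb: 2b undefined. 2b->0: no, bbb/abb meet in 0. 2b->1: ok.
All examples now run through 3 states with every (state, symbol) defined. Accept strings end in {0,2}, Reject strings end in {1}; accept={0,2}.

states=3 start=0 accept={0,2} delta: 0a->1 0b->0 1a->1 1b->2 2a->2 2b->1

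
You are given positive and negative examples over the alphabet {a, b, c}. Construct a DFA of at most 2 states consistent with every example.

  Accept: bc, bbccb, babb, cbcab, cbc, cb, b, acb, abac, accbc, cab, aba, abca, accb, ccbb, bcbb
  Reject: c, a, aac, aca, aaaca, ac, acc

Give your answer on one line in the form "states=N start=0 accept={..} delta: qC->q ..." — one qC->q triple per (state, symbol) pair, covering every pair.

Fold the examples into a partial DFA from state 0: repeatedly fix the first undefined (state, symbol) met by the shortest-then-alphabetical prefix, trying targets in increasing order and rejecting any under which an Accept and a Reject string meet in one state with the same remainder; add a state when all current targets are rejected. Accepting states are where Accept strings end.
a: 0a undefined. 0a->0: ok.
b: 0b undefined. 0b->0: no, bc/c meet in 0 with "c" left. Open state 1: 0b->1.
c: 0c undefined. 0c->0: ok.
ba: 1a undefined. 1a->0: no, abac/c meet in 0. 1a->1: ok.
bb: 1b undefined. 1b->0: no, ccbb/c meet in 0. 1b->1: ok.
bc: 1c undefined. 1c->0: no, bc/c meet in 0. 1c->1: ok.
All examples now run through 2 states with every (state, symbol) defined. Accept strings end in {1}, Reject strings end in {0}; accept={1}.

states=2 start=0 accept={1} delta: 0a->0 0b->1 0c->0 1a->1 1b->1 1c->1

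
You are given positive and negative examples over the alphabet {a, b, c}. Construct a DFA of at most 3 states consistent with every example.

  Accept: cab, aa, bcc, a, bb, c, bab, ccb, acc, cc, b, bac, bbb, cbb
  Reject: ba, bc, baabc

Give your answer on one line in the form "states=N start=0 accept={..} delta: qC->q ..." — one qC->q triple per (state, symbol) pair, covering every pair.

Fold the examples into a partial DFA from state 0: repeatedly fix the first undefined (state, symbol) met by the shortest-then-alphabetical prefix, trying targets in increasing order and rejecting any under which an Accept and a Reject string meet in one state with the same remainder; add a state when all current targets are rejected. Accepting states are where Accept strings end.
a: 0a undefined. 0a->0: ok.
b: 0b undefined. 0b->0: no, aa/ba meet in 0. Open state 1: 0b->1.
c: 0c undefined. 0c->0: ok.
ba: 1a undefined. 1a->0: no, aa/ba meet in 0. 1a->1: no, cab/ba meet in 1. Open state 2: 1a->2.
bb: 1b undefined. 1b->0: ok.
bc: 1c undefined. 1c->0: no, aa/bc meet in 0. 1c->1: no, cab/bc meet in 1. 1c->2: ok.
baa: 2a undefined. 2a->0: ok.
bab: 2b undefined. 2b->0: ok.
bac: 2c undefined. 2c->0: ok.
All examples now run through 3 states with every (state, symbol) defined. Accept strings end in {0,1}, Reject strings end in {2}; accept={0,1}.

states=3 start=0 accept={0,1} delta: 0a->0 0b->1 0c->0 1a->2 1b->0 1c->2 2a->0 2b->0 2c->0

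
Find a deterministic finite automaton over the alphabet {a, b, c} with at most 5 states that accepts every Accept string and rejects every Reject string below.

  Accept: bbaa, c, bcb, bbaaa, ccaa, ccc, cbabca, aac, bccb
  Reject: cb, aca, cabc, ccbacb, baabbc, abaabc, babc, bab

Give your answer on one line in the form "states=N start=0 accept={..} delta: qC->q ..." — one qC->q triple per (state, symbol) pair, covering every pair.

Grow the machine one transition at a time. Run the examples from 0; the earliest place one falls off (shortest prefix, ties alphabetical) gets sent to the lowest-numbered state that keeps every Accept/Reject pair distinguishable — a pair clashes when both reach the same state with identical unread suffix — and to a fresh state only if none does.
a: 0a undefined. 0a->0: ok.
b: 0b undefined. 0b->0: no, bbaa/bab meet in 0. Open state 1: 0b->1.
c: 0c undefined. 0c->0: no, c/aca meet in 0. 0c->1: ok.
ba: 1a undefined. 1a->0: no, c/bab meet in 1. 1a->1: no, c/aca meet in 1. Open state 2: 1a->2.
bb: 1b undefined. 1b->0: no, bbaa/cb meet in 0. 1b->1: no, c/cb meet in 1. 1b->2: ok.
bc: 1c undefined. 1c->0: no, bccb/cb meet in 2. 1c->1: no, bcb/cb meet in 2. 1c->2: no, bcb/bab meet in 2 with "b" left. Open state 3: 1c->3.
baa: 2a undefined. 2a->0: ok.
bab: 2b undefined. 2b->0: no, bbaa/bab meet in 0. 2b->1: no, c/bab meet in 1. 2b->2: ok.
bcb: 3b undefined. 3b->0: ok.
bcc: 3c undefined. 3c->0: ok.
cca: 3a undefined. 3a->0: ok.
babc: 2c undefined. 2c->0: no, bbaa/cabc meet in 0. 2c->1: no, c/cabc meet in 1. 2c->2: ok.
All examples now run through 4 states with every (state, symbol) defined. Accept strings end in {0,1}, Reject strings end in {2,3}; accept={0,1}.

states=4 start=0 accept={0,1} delta: 0a->0 0b->1 0c->1 1a->2 1b->2 1c->3 2a->0 2b->2 2c->2 3a->0 3b->0 3c->0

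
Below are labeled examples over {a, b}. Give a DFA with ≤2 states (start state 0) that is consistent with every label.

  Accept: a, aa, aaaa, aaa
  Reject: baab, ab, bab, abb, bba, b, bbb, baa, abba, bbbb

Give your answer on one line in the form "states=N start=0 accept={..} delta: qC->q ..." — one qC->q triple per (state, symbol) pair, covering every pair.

states=2 start=0 accept={0} delta: 0a->0 0b->1 1a->1 1b->1

State merging on the prefix tree: take the shortest (then alphabetical) example prefix whose next move is undefined and point that move at state 0, else 1, else 2, ...; a target is out if some Accept/Reject pair would then sit in one state with the same input left (inseparable). If every existing state is out, open a new one.
a: 0a undefined. 0a->0: ok.
b: 0b undefined. 0b->0: no, a/baab meet in 0. Open state 1: 0b->1.
ba: 1a undefined. 1a->0: no, a/baa meet in 0. 1a->1: ok.
bb: 1b undefined. 1b->0: no, a/baab meet in 0. 1b->1: ok.
All examples now run through 2 states with every (state, symbol) defined. Accept strings end in {0}, Reject strings end in {1}; accept={0}.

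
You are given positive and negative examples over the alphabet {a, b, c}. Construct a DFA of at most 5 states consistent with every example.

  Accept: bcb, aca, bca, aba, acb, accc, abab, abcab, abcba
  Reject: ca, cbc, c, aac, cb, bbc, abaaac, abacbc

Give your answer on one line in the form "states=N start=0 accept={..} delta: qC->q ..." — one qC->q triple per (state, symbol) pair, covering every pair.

State merging on the prefix tree: take the shortest (then alphabetical) example prefix whose next move is undefined and point that move at state 0, else 1, else 2, ...; a target is out if some Accept/Reject pair would then sit in one state with the same input left (inseparable). If every existing state is out, open a new one.
a: 0a undefined. 0a->0: no, aca/ca meet in 0 with "ca" left. Open state 1: 0a->1.
b: 0b undefined. 0b->0: no, bcb/cb meet in 0 with "cb" left. 0b->1: ok.
c: 0c undefined. 0c->0: ok.
aa: 1a undefined. 1a->0: ok.
ab: 1b undefined. 1b->0: no, aba/ca meet in 1. 1b->1: no, aba/c meet in 0. Open state 2: 1b->2.
ac: 1c undefined. 1c->0: no, bcb/ca meet in 1. 1c->1: no, aca/c meet in 0. 1c->2: ok.
aba: 2a undefined. 2a->0: no, aca/c meet in 0. 2a->1: no, aca/ca meet in 1. 2a->2: no, aca/cbc meet in 2. Open state 3: 2a->3.
abc: 2c undefined. 2c->0: no, accc/c meet in 0. 2c->1: no, accc/cbc meet in 2. 2c->2: no, accc/cbc meet in 2. 2c->3: no, aca/bbc meet in 3. Open state 4: 2c->4.
acb: 2b undefined. 2b->0: no, bcb/c meet in 0. 2b->1: no, bcb/ca meet in 1. 2b->2: no, bcb/cbc meet in 2. 2b->3: ok.
abaa: 3a undefined. 3a->0: ok.
abab: 3b undefined. 3b->0: no, abab/c meet in 0. 3b->1: no, abab/ca meet in 1. 3b->2: no, abab/cbc meet in 2. 3b->3: ok.
abac: 3c undefined. 3c->0: ok.
abca: 4a undefined. 4a->0: no, abcab/ca meet in 1. 4a->1: no, abcab/cbc meet in 2. 4a->2: ok.
abcb: 4b undefined. 4b->0: no, abcba/ca meet in 1. 4b->1: no, abcba/c meet in 0. 4b->2: ok.
accc: 4c undefined. 4c->0: no, accc/c meet in 0. 4c->1: no, accc/ca meet in 1. 4c->2: no, accc/cbc meet in 2. 4c->3: ok.
All examples now run through 5 states with every (state, symbol) defined. Accept strings end in {3}, Reject strings end in {0,1,2,4}; accept={3}.

states=5 start=0 accept={3} delta: 0a->1 0b->1 0c->0 1a->0 1b->2 1c->2 2a->3 2b->3 2c->4 3a->0 3b->3 3c->0 4a->2 4b->2 4c->3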